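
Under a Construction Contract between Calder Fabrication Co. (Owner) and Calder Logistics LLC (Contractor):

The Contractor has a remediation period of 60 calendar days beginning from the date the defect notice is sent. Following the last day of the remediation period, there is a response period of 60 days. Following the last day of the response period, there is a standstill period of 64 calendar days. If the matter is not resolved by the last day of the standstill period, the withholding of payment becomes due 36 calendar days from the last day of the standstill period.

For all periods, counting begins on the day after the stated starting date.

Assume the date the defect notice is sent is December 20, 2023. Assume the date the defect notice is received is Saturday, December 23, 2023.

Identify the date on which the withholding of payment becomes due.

July 27, 2024

The last day of the remediation period: 60 calendar days after December 20, 2023 is February 18, 2024.
The last day of the response period: February 18, 2024 + 60 days = April 18, 2024.
The last day of the standstill period: 64 calendar days after April 18, 2024 is June 21, 2024.
The date on which the withholding of payment becomes due: 36 calendar days after June 21, 2024 is July 27, 2024.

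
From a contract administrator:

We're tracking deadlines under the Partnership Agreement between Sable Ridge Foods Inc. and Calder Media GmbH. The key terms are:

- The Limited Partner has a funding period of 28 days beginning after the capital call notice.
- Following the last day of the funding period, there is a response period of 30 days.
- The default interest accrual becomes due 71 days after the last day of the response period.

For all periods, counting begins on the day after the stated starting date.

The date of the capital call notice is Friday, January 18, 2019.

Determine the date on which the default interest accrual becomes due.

The last day of the funding period: 28 calendar days after January 18, 2019 is February 15, 2019.
The last day of the response period: 30 calendar days after February 15, 2019 is March 17, 2019.
The date on which the default interest accrual becomes due: March 17, 2019 + 71 days = May 27, 2019.

May 27, 2019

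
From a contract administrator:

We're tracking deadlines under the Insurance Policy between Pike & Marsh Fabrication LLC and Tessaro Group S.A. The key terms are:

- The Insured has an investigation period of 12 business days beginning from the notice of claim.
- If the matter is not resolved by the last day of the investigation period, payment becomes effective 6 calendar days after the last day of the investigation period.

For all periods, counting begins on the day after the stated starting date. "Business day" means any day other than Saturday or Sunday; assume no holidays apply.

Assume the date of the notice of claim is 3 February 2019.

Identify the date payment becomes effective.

25 February 2019

From Sunday, 3 February 2019, 12 business days (Feb 4, Feb 5, Feb 6, Feb 7, …, Feb 15, Feb 18, Feb 19, skipping weekends) brings us to Tuesday, 19 February 2019, which is the last day of the investigation period.
Adding 6 calendar days to 19 February 2019 gives 25 February 2019, which is the date payment becomes effective.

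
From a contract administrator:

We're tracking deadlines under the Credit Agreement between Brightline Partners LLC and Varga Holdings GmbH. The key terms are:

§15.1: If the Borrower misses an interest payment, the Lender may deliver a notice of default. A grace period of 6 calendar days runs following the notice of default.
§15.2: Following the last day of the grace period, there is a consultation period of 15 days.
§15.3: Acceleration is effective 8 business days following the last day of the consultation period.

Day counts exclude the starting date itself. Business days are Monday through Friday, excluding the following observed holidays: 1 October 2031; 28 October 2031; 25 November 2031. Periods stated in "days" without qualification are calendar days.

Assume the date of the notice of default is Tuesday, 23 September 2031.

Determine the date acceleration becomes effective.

24 October 2031

Adding 6 calendar days to 23 September 2031 gives 29 September 2031, which is the last day of the grace period.
The last day of the consultation period: 15 calendar days after 29 September 2031 is 14 October 2031.
From Tuesday, 14 October 2031, 8 business days (Oct 15, Oct 16, Oct 17, Oct 20, Oct 21, Oct 22, Oct 23, Oct 24, skipping weekends) brings us to Friday, 24 October 2031, which is the date acceleration becomes effective.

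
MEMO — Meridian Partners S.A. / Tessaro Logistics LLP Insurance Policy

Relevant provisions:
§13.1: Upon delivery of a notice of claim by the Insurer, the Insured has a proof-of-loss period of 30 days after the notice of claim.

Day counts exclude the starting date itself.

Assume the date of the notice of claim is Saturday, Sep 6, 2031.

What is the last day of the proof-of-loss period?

Oct 6, 2031

The last day of the proof-of-loss period: Sep 6, 2031 + 30 days = Oct 6, 2031.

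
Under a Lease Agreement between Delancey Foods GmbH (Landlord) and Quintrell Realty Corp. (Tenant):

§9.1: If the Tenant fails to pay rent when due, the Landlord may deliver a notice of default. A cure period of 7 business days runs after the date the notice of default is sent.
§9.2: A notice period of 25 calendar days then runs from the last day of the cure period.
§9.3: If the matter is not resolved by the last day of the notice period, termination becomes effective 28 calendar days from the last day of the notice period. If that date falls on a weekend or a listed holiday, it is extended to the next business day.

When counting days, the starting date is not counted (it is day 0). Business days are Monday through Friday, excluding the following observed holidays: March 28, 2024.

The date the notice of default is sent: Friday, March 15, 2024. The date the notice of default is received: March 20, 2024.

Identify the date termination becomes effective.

May 20, 2024

From Friday, March 15, 2024, 7 business days (Mar 18, Mar 19, Mar 20, Mar 21, Mar 22, Mar 25, Mar 26, skipping weekends) brings us to Tuesday, March 26, 2024, which is the last day of the cure period.
The last day of the notice period: March 26, 2024 + 25 days = April 20, 2024.
Adding 28 calendar days to April 20, 2024 gives May 18, 2024, which is the date termination becomes effective. That falls on a Saturday, so it rolls to the next business day, Monday, May 20, 2024.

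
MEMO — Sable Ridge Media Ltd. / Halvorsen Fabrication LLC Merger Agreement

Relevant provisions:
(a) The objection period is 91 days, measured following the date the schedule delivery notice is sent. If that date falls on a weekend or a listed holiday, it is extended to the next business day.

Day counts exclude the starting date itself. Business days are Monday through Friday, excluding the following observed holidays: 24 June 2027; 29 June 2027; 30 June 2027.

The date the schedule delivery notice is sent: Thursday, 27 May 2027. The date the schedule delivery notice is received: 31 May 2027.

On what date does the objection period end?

26 August 2027

The last day of the objection period: 27 May 2027 + 91 days = 26 August 2027. 26 August 2027 is a Thursday and is not a listed holiday, so no roll-forward applies.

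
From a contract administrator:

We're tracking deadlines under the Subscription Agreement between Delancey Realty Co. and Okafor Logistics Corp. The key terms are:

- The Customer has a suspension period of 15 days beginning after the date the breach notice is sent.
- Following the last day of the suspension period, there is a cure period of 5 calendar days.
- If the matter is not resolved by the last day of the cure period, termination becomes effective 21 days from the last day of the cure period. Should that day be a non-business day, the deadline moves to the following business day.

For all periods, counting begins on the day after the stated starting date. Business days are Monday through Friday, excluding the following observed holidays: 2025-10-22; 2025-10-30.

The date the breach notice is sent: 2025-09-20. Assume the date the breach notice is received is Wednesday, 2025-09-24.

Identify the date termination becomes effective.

2025-10-31

The last day of the suspension period: 15 calendar days after 2025-09-20 is 2025-10-05.
Adding 5 calendar days to 2025-10-05 gives 2025-10-10, which is the last day of the cure period.
The date termination becomes effective: 21 calendar days after 2025-10-10 is 2025-10-31. 2025-10-31 is a Friday and is not a listed holiday, so no roll-forward applies.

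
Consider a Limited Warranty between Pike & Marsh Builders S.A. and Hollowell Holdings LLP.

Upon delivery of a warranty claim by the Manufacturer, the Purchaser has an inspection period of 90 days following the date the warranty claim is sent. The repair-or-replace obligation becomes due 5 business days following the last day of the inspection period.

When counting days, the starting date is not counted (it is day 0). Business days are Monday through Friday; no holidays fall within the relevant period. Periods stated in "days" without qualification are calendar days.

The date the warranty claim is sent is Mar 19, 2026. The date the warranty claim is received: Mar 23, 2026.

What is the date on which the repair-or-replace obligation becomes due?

The last day of the inspection period: 90 calendar days after Mar 19, 2026 is Jun 17, 2026.
The date on which the repair-or-replace obligation becomes due: counting 5 business days from Wednesday, Jun 17, 2026 (Jun 18, Jun 19, Jun 22, Jun 23, Jun 24, skipping weekends) reaches Wednesday, Jun 24, 2026.

Jun 24, 2026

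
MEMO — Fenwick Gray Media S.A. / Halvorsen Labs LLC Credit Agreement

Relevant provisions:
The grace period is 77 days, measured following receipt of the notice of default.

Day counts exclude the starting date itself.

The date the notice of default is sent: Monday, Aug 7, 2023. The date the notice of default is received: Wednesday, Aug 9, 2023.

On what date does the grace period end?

Oct 25, 2023

The last day of the grace period: 77 calendar days after Aug 9, 2023 is Oct 25, 2023.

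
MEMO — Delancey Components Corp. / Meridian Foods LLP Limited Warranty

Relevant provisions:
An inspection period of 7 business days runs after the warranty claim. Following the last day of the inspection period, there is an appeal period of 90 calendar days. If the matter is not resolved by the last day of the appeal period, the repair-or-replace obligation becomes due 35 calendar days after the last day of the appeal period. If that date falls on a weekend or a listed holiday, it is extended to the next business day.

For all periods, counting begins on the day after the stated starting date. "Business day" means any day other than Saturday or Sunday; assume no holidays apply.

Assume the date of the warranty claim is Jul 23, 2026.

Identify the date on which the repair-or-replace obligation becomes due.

Dec 7, 2026

From Thursday, Jul 23, 2026, 7 business days (Jul 24, Jul 27, Jul 28, Jul 29, Jul 30, Jul 31, Aug 3, skipping weekends) brings us to Monday, Aug 3, 2026, which is the last day of the inspection period.
The last day of the appeal period: Aug 3, 2026 + 90 days = Nov 1, 2026.
Adding 35 calendar days to Nov 1, 2026 gives Dec 6, 2026, which is the date on which the repair-or-replace obligation becomes due. That falls on a Sunday, so it rolls to the next business day, Monday, Dec 7, 2026.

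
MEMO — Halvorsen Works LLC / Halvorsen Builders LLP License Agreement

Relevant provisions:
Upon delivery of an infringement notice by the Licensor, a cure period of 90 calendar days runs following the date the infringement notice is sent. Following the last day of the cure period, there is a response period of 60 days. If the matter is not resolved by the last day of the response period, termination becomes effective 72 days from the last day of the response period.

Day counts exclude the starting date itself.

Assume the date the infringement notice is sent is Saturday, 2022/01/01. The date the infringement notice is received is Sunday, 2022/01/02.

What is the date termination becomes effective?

2022/08/11

The last day of the cure period: 2022/01/01 + 90 days = 2022/04/01.
The last day of the response period: 2022/04/01 + 60 days = 2022/05/31.
The date termination becomes effective: 72 calendar days after 2022/05/31 is 2022/08/11.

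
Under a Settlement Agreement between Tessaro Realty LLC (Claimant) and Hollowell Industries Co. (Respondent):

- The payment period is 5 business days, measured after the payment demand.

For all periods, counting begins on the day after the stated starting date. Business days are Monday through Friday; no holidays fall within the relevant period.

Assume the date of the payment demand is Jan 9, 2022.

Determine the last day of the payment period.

Jan 14, 2022

From Sunday, Jan 9, 2022, 5 business days (Jan 10, Jan 11, Jan 12, Jan 13, Jan 14, skipping weekends) brings us to Friday, Jan 14, 2022, which is the last day of the payment period.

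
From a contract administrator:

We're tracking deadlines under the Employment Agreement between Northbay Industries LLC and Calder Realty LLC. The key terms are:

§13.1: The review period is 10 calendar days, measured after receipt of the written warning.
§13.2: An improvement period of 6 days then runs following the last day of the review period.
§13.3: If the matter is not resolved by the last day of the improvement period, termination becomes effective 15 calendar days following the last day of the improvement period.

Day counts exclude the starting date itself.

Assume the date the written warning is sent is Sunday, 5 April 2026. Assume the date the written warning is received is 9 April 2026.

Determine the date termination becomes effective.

The last day of the review period: 10 calendar days after 9 April 2026 is 19 April 2026.
The last day of the improvement period: 6 calendar days after 19 April 2026 is 25 April 2026.
The date termination becomes effective: 25 April 2026 + 15 days = 10 May 2026.

10 May 2026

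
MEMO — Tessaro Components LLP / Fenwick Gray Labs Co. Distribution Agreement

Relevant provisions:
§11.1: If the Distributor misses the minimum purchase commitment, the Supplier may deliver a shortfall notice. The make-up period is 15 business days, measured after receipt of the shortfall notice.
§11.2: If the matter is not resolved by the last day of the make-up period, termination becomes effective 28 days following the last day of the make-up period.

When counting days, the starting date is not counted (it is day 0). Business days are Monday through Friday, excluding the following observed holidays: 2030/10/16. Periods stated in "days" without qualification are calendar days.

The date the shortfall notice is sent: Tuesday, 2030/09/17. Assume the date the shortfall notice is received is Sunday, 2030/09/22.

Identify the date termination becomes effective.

The last day of the make-up period: counting 15 business days from Sunday, 2030/09/22 (Sep 23, Sep 24, Sep 25, Sep 26, …, Oct 9, Oct 10, Oct 11, skipping weekends) reaches Friday, 2030/10/11.
Adding 28 calendar days to 2030/10/11 gives 2030/11/08, which is the date termination becomes effective.

2030/11/08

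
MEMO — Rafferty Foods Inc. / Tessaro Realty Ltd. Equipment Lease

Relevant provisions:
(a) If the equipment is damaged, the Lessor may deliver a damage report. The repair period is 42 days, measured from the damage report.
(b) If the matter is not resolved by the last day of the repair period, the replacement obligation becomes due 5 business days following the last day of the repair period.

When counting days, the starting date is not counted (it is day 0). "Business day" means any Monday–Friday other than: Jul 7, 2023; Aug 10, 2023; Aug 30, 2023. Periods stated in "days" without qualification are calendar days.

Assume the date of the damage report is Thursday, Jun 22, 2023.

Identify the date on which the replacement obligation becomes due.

Aug 11, 2023

The last day of the repair period: Jun 22, 2023 + 42 days = Aug 3, 2023.
The date on which the replacement obligation becomes due: counting 5 business days from Thursday, Aug 3, 2023 (Aug 4, Aug 7, Aug 8, Aug 9, Aug 11, skipping weekends and the listed holiday on Aug 10) reaches Friday, Aug 11, 2023.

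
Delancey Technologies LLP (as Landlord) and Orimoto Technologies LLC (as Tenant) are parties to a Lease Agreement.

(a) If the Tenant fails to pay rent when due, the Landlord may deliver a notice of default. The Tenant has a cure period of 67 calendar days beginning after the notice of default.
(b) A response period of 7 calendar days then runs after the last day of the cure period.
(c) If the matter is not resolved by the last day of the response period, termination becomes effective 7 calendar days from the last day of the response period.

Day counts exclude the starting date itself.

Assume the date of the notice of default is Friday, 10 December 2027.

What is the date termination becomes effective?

The last day of the cure period: 67 calendar days after 10 December 2027 is 15 February 2028.
Adding 7 calendar days to 15 February 2028 gives 22 February 2028, which is the last day of the response period.
Adding 7 calendar days to 22 February 2028 gives 29 February 2028, which is the date termination becomes effective.

29 February 2028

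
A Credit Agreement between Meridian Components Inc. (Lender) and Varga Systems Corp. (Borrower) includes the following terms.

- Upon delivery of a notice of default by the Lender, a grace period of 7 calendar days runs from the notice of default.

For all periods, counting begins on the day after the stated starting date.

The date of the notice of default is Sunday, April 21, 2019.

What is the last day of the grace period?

The last day of the grace period: April 21, 2019 + 7 days = April 28, 2019.

April 28, 2019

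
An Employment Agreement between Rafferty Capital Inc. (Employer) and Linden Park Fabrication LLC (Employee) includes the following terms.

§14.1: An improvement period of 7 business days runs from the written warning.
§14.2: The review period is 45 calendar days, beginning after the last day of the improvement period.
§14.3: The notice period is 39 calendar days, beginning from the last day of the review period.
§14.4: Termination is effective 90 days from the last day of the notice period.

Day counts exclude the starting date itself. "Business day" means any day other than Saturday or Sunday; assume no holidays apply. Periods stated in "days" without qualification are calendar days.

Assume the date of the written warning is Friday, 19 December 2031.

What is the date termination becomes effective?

The last day of the improvement period: counting 7 business days from Friday, 19 December 2031 (Dec 22, Dec 23, Dec 24, Dec 25, Dec 26, Dec 29, Dec 30, skipping weekends) reaches Tuesday, 30 December 2031.
Adding 45 calendar days to 30 December 2031 gives 13 February 2032, which is the last day of the review period.
Adding 39 calendar days to 13 February 2032 gives 23 March 2032, which is the last day of the notice period.
The date termination becomes effective: 90 calendar days after 23 March 2032 is 21 June 2032.

21 June 2032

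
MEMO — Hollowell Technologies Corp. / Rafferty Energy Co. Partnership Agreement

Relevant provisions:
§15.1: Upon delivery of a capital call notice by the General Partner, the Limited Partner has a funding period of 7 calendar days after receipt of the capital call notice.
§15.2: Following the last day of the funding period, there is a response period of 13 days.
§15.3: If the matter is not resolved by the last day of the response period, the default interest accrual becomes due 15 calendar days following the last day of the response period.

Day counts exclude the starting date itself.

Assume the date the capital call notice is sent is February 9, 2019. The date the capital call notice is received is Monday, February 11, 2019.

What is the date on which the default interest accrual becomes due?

March 18, 2019

The last day of the funding period: February 11, 2019 + 7 days = February 18, 2019.
The last day of the response period: February 18, 2019 + 13 days = March 3, 2019.
The date on which the default interest accrual becomes due: 15 calendar days after March 3, 2019 is March 18, 2019.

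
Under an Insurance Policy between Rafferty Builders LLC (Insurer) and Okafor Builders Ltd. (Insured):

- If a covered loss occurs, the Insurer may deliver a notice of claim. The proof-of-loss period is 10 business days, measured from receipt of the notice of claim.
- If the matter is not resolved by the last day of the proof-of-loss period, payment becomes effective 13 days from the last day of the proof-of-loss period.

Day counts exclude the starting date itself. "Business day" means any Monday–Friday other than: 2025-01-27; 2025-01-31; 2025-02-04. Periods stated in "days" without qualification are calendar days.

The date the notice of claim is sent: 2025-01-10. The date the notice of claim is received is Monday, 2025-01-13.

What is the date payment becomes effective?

2025-02-10

From Monday, 2025-01-13, 10 business days (Jan 14, Jan 15, Jan 16, Jan 17, Jan 20, Jan 21, Jan 22, Jan 23, Jan 24, Jan 28, skipping weekends and the listed holiday on Jan 27) brings us to Tuesday, 2025-01-28, which is the last day of the proof-of-loss period.
The date payment becomes effective: 2025-01-28 + 13 days = 2025-02-10.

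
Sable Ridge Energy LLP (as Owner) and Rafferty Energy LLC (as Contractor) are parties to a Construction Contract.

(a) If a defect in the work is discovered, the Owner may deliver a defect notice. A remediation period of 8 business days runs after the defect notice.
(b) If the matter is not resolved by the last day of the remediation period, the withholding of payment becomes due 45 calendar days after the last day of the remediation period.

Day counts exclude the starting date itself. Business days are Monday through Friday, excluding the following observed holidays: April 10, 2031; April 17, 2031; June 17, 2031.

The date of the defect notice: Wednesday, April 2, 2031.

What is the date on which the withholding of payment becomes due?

From Wednesday, April 2, 2031, 8 business days (Apr 3, Apr 4, Apr 7, Apr 8, Apr 9, Apr 11, Apr 14, Apr 15, skipping weekends and the listed holiday on Apr 10) brings us to Tuesday, April 15, 2031, which is the last day of the remediation period.
The date on which the withholding of payment becomes due: 45 calendar days after April 15, 2031 is May 30, 2031.

May 30, 2031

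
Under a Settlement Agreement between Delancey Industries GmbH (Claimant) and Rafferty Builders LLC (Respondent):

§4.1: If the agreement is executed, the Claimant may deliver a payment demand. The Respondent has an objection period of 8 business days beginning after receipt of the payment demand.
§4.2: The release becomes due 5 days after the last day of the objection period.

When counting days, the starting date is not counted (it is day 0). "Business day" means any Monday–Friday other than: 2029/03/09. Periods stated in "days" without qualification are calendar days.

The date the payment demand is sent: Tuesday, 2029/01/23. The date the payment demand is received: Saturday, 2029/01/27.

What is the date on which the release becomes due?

2029/02/12

The last day of the objection period: 8 business days after Saturday, 2029/01/27, skipping weekends — Jan 29, Jan 30, Jan 31, Feb 1, Feb 2, Feb 5, Feb 6, Feb 7 — lands on Wednesday, 2029/02/07.
The date on which the release becomes due: 2029/02/07 + 5 days = 2029/02/12.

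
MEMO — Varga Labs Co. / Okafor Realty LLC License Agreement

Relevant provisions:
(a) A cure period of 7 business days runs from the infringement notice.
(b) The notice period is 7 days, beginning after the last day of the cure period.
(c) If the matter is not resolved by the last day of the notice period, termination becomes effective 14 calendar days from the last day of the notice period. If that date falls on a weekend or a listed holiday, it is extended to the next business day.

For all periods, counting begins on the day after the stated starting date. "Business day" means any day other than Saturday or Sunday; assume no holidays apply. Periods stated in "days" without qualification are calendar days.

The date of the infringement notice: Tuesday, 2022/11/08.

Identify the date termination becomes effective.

2022/12/08

The last day of the cure period: 7 business days after Tuesday, 2022/11/08, skipping weekends — Nov 9, Nov 10, Nov 11, Nov 14, Nov 15, Nov 16, Nov 17 — lands on Thursday, 2022/11/17.
The last day of the notice period: 2022/11/17 + 7 days = 2022/11/24.
The date termination becomes effective: 2022/11/24 + 14 days = 2022/12/08. 2022/12/08 is a Thursday, so no roll-forward applies.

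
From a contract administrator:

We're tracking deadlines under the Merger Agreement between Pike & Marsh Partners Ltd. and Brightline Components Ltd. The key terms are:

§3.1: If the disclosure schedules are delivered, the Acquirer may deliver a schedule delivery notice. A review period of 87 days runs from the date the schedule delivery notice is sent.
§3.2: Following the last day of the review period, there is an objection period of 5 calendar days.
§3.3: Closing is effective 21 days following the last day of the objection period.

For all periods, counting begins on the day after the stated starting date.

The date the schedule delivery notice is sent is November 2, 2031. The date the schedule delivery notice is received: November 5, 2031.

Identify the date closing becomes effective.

February 23, 2032

The last day of the review period: November 2, 2031 + 87 days = January 28, 2032.
The last day of the objection period: January 28, 2032 + 5 days = February 2, 2032.
The date closing becomes effective: 21 calendar days after February 2, 2032 is February 23, 2032.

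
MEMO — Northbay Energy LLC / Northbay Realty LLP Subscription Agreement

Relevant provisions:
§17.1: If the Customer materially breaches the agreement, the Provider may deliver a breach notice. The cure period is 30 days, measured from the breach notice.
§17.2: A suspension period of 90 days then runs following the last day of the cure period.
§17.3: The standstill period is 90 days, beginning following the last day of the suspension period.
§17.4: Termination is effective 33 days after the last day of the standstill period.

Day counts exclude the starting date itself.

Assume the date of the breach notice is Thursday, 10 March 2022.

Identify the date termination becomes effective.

The last day of the cure period: 10 March 2022 + 30 days = 9 April 2022.
The last day of the suspension period: 90 calendar days after 9 April 2022 is 8 July 2022.
Adding 90 calendar days to 8 July 2022 gives 6 October 2022, which is the last day of the standstill period.
The date termination becomes effective: 33 calendar days after 6 October 2022 is 8 November 2022.

8 November 2022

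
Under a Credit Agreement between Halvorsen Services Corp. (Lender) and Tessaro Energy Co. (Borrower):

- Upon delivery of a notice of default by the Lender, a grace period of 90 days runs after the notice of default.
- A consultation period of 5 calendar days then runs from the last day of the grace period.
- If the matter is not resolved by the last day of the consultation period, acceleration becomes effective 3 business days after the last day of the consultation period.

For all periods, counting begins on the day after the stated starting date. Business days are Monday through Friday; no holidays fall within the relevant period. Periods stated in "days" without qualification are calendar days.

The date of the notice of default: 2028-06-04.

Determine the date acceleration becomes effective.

The last day of the grace period: 90 calendar days after 2028-06-04 is 2028-09-02.
The last day of the consultation period: 5 calendar days after 2028-09-02 is 2028-09-07.
From Thursday, 2028-09-07, 3 business days (Sep 8, Sep 11, Sep 12, skipping weekends) brings us to Tuesday, 2028-09-12, which is the date acceleration becomes effective.

2028-09-12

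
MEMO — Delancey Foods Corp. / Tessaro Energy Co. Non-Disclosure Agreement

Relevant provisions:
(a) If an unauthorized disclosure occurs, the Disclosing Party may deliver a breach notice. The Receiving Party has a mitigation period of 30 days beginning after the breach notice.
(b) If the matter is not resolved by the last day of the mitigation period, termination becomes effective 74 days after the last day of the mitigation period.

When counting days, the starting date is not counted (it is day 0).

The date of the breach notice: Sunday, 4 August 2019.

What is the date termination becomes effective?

The last day of the mitigation period: 4 August 2019 + 30 days = 3 September 2019.
Adding 74 calendar days to 3 September 2019 gives 16 November 2019, which is the date termination becomes effective.

16 November 2019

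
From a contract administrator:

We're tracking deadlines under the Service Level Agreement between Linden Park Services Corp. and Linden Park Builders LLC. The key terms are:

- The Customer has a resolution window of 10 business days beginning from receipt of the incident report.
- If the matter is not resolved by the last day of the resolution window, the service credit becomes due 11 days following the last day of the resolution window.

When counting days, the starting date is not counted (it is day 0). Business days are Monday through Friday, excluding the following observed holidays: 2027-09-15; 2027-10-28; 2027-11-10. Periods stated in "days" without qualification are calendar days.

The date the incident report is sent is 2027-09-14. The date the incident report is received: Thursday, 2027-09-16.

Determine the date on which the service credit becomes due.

The last day of the resolution window: counting 10 business days from Thursday, 2027-09-16 (Sep 17, Sep 20, Sep 21, Sep 22, Sep 23, Sep 24, Sep 27, Sep 28, Sep 29, Sep 30, skipping weekends) reaches Thursday, 2027-09-30.
The date on which the service credit becomes due: 2027-09-30 + 11 days = 2027-10-11.

2027-10-11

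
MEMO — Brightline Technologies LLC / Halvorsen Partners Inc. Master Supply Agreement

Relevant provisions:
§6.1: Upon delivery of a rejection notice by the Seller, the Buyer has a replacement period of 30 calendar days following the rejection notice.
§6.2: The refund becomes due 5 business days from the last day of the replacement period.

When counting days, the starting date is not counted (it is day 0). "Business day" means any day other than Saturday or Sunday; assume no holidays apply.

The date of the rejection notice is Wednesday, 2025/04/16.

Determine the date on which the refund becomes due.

Adding 30 calendar days to 2025/04/16 gives 2025/05/16, which is the last day of the replacement period.
The date on which the refund becomes due: 5 business days after Friday, 2025/05/16, skipping weekends — May 19, May 20, May 21, May 22, May 23 — lands on Friday, 2025/05/23.

2025/05/23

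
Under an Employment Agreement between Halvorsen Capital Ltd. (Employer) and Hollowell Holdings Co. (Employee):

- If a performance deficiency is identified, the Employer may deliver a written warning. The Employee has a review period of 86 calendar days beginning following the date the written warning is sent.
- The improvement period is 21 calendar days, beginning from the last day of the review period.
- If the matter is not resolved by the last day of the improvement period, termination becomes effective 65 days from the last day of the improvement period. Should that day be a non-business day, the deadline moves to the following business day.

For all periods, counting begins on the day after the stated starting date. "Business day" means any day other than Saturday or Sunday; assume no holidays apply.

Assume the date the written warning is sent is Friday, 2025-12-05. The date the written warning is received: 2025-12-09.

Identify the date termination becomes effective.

The last day of the review period: 2025-12-05 + 86 days = 2026-03-01.
The last day of the improvement period: 2026-03-01 + 21 days = 2026-03-22.
The date termination becomes effective: 65 calendar days after 2026-03-22 is 2026-05-26. 2026-05-26 is a Tuesday, so no roll-forward applies.

2026-05-26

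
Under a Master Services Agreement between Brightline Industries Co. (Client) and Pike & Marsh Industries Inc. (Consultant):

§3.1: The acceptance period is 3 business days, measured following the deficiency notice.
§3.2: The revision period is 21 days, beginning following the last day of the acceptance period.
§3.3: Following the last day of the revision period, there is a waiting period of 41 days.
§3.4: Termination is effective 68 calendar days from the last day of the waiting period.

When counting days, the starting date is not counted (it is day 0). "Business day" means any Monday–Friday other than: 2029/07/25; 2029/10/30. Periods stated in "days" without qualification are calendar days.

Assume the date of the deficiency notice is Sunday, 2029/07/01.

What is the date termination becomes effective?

2029/11/11

The last day of the acceptance period: counting 3 business days from Sunday, 2029/07/01 (Jul 2, Jul 3, Jul 4, skipping weekends) reaches Wednesday, 2029/07/04.
The last day of the revision period: 2029/07/04 + 21 days = 2029/07/25.
The last day of the waiting period: 2029/07/25 + 41 days = 2029/09/04.
Adding 68 calendar days to 2029/09/04 gives 2029/11/11, which is the date termination becomes effective.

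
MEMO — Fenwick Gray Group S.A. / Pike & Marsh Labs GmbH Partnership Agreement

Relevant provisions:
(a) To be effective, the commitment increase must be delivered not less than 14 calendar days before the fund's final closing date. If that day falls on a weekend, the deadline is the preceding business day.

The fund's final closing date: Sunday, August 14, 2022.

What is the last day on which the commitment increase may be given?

July 29, 2022

August 14, 2022 minus 14 days is July 31, 2022. That is a Sunday, so the deadline moves back to Friday, July 29, 2022.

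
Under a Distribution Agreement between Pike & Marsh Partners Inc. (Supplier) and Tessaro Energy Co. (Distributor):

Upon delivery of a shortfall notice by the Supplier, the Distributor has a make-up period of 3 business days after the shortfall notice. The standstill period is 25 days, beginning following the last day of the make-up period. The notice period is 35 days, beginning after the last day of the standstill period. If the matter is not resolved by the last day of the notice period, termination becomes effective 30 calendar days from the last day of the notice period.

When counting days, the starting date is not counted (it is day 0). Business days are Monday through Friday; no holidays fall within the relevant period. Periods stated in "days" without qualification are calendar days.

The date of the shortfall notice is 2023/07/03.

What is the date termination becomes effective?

The last day of the make-up period: counting 3 business days from Monday, 2023/07/03 (Jul 4, Jul 5, Jul 6, skipping weekends) reaches Thursday, 2023/07/06.
The last day of the standstill period: 2023/07/06 + 25 days = 2023/07/31.
The last day of the notice period: 35 calendar days after 2023/07/31 is 2023/09/04.
The date termination becomes effective: 30 calendar days after 2023/09/04 is 2023/10/04.

2023/10/04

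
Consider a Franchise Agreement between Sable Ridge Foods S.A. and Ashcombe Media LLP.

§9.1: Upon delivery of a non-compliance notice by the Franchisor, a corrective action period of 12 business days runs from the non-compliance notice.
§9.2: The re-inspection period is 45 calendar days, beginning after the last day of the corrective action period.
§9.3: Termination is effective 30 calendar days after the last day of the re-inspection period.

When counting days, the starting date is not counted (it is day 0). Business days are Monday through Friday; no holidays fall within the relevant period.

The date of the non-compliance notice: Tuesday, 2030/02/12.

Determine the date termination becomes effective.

The last day of the corrective action period: 12 business days after Tuesday, 2030/02/12, skipping weekends — Feb 13, Feb 14, Feb 15, Feb 18, …, Feb 26, Feb 27, Feb 28 — lands on Thursday, 2030/02/28.
Adding 45 calendar days to 2030/02/28 gives 2030/04/14, which is the last day of the re-inspection period.
The date termination becomes effective: 30 calendar days after 2030/04/14 is 2030/05/14.

2030/05/14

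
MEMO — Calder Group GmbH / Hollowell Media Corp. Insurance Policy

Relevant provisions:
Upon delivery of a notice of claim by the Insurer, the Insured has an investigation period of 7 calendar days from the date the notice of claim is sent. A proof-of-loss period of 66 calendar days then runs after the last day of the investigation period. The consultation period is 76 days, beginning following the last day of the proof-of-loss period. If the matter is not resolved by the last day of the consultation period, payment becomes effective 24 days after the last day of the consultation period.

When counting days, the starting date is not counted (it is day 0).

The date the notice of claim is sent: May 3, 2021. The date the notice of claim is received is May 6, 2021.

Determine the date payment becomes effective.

The last day of the investigation period: 7 calendar days after May 3, 2021 is May 10, 2021.
Adding 66 calendar days to May 10, 2021 gives Jul 15, 2021, which is the last day of the proof-of-loss period.
The last day of the consultation period: 76 calendar days after Jul 15, 2021 is Sep 29, 2021.
Adding 24 calendar days to Sep 29, 2021 gives Oct 23, 2021, which is the date payment becomes effective.

Oct 23, 2021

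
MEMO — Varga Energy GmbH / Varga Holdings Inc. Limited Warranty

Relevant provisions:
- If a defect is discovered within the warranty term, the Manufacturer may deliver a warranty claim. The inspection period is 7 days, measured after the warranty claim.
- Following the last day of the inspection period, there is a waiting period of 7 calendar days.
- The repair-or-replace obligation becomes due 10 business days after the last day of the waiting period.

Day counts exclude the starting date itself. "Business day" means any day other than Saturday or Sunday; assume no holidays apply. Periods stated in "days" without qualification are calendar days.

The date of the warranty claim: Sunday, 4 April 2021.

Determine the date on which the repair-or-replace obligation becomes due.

The last day of the inspection period: 4 April 2021 + 7 days = 11 April 2021.
Adding 7 calendar days to 11 April 2021 gives 18 April 2021, which is the last day of the waiting period.
The date on which the repair-or-replace obligation becomes due: counting 10 business days from Sunday, 18 April 2021 (Apr 19, Apr 20, Apr 21, Apr 22, Apr 23, Apr 26, Apr 27, Apr 28, Apr 29, Apr 30, skipping weekends) reaches Friday, 30 April 2021.

30 April 2021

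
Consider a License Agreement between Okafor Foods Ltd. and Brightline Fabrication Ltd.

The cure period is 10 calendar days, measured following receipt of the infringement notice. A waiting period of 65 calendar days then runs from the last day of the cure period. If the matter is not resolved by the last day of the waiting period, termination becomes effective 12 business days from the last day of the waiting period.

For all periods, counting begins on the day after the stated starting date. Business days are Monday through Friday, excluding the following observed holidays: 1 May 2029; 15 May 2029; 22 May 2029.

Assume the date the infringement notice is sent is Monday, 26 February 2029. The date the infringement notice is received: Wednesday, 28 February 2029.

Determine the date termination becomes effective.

Adding 10 calendar days to 28 February 2029 gives 10 March 2029, which is the last day of the cure period.
Adding 65 calendar days to 10 March 2029 gives 14 May 2029, which is the last day of the waiting period.
The date termination becomes effective: counting 12 business days from Monday, 14 May 2029 (May 16, May 17, May 18, May 21, …, May 30, May 31, Jun 1, skipping weekends and the listed holidays on May 15, May 22) reaches Friday, 1 June 2029.

1 June 2029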